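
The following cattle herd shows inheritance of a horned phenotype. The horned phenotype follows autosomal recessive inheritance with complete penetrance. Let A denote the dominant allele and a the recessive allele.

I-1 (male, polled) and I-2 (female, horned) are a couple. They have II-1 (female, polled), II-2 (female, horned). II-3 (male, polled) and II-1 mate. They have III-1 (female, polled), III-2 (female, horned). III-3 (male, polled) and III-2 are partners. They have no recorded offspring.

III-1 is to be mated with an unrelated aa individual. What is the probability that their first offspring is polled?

2/3

II-3 is polled so carries A and passed a to III-2 (aa), so II-3 is Aa.
II-1 is polled so carries A and received a from I-2 (aa), so II-1 is Aa.
III-1 is a polled offspring of II-3 (Aa) × II-1 (Aa), whose cross gives 1/4 AA : 1/2 Aa : 1/4 aa; conditioning on being polled, III-1 is AA with probability 1/3, Aa with probability 2/3.
Summing over parental genotype combinations, P(offspring is polled) = 1/3·1 + 2/3·1/2 = 2/3.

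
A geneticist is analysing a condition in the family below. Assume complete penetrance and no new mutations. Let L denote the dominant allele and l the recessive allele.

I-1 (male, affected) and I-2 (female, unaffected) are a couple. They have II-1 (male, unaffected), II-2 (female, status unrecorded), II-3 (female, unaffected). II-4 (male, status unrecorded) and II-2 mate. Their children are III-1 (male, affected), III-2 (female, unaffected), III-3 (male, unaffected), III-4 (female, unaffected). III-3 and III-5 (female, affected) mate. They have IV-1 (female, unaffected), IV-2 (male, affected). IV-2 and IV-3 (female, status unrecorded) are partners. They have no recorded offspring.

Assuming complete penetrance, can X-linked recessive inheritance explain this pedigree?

Yes

A consistent assignment under X-linked recessive exists: I-1 X^l Y, I-2 X^L X^L, II-1 X^L Y, II-2 X^L X^l, II-3 X^L X^l, II-4 X^L Y, III-1 X^l Y, III-2 X^L X^L, III-3 X^L Y, III-4 X^L X^L, III-5 X^l X^l, IV-1 X^L X^l, IV-2 X^l Y, IV-3 X^L X^L.
In this assignment every recorded phenotype matches its genotype and every non-founder's genotype is obtainable from its parents' genotypes, so the pedigree is consistent.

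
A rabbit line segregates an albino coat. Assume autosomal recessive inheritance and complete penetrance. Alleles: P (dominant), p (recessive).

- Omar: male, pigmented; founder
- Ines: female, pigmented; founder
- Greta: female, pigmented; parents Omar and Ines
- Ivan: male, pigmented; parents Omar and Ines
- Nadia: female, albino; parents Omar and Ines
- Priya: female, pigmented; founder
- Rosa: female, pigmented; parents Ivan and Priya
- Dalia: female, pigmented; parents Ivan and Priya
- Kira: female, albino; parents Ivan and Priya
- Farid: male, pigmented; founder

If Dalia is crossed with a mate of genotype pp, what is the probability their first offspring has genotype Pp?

Ivan is pigmented so carries P and passed p to Kira (pp), so Ivan is Pp.
Priya is pigmented so carries P and passed p to Kira (pp), so Priya is Pp.
Dalia is a pigmented offspring of Ivan (Pp) × Priya (Pp), whose cross gives 1/4 PP : 1/2 Pp : 1/4 pp; conditioning on being pigmented, Dalia is PP with probability 1/3, Pp with probability 2/3.
Summing over parental genotype combinations, P(offspring has genotype Pp) = 1/3·1 + 2/3·1/2 = 2/3.

2/3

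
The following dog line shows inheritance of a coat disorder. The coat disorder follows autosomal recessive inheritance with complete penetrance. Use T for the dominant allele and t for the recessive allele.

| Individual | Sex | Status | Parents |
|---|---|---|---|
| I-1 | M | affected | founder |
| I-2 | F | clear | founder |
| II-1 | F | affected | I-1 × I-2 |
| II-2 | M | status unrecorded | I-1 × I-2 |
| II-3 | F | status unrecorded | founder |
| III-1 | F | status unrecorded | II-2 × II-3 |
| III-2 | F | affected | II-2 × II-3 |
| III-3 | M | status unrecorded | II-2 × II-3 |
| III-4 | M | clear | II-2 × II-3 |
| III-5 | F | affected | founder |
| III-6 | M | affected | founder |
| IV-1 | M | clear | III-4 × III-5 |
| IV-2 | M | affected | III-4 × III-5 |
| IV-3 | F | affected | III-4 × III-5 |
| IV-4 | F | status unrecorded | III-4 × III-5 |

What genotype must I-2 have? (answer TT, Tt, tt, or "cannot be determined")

Tt

From phenotype alone, I-2 is TT or Tt.
I-2 is clear so carries T and passed t to II-1 (tt), so I-2 is Tt.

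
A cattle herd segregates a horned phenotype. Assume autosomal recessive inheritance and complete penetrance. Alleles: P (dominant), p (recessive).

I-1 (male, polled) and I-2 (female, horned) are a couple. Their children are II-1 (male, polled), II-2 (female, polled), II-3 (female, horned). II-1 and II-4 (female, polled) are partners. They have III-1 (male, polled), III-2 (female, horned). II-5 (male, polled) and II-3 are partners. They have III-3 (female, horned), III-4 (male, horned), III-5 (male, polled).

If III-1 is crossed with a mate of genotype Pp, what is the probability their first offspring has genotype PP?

II-1 is polled so carries P and received p from I-2 (pp), so II-1 is Pp.
II-4 is polled so carries P and passed p to III-2 (pp), so II-4 is Pp.
III-1 is a polled offspring of II-1 (Pp) × II-4 (Pp), whose cross gives 1/4 PP : 1/2 Pp : 1/4 pp; conditioning on being polled, III-1 is PP with probability 1/3, Pp with probability 2/3.
Summing over parental genotype combinations, P(offspring has genotype PP) = 1/3·1/2 + 2/3·1/4 = 1/3.

1/3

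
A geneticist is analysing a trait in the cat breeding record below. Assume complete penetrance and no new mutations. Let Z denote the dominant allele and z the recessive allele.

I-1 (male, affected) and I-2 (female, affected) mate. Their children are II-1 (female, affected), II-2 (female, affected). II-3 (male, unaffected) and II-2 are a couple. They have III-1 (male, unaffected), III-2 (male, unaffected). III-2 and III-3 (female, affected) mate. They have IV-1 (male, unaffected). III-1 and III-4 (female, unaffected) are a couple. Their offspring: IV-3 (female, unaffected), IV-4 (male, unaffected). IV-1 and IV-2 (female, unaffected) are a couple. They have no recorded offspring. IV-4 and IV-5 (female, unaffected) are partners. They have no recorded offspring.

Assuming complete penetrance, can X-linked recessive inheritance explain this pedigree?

Under X-linked recessive, III-1 (unaffected, male) cannot arise from II-3 (unaffected) × II-2 (affected).

No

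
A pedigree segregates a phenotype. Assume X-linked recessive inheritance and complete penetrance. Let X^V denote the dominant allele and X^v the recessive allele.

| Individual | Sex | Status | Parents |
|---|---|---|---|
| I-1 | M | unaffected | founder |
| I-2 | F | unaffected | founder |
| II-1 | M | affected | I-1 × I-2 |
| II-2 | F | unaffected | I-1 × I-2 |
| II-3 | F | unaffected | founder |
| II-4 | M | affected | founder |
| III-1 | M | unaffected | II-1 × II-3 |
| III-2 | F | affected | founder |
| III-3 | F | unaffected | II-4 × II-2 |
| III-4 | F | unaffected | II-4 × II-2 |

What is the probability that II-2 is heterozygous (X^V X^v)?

I-1 is unaffected, so I-1 is X^V Y.
I-2 is unaffected so carries V and passed v to II-1 (X^v Y), so I-2 is X^V X^v.
Their cross gives offspring ratios 1/2 X^V X^V : 1/2 X^V X^v. Conditioning on II-2 being unaffected, P(X^V X^v) = 1/2 / 1 = 1/2 before taking II-2's own offspring into account.
II-4 is affected, so II-4 is X^v Y.
Now use II-2's offspring. Probability of each recorded status — unaffected daughter III-3: 1/2 if II-2 is X^V X^v, 1 if X^V X^V; unaffected daughter III-4: 1/2 if II-2 is X^V X^v, 1 if X^V X^V.
Bayes: P(X^V X^v) = 1/2·1/4 / (1/2·1/4 + 1/2·1) = 1/5.

1/5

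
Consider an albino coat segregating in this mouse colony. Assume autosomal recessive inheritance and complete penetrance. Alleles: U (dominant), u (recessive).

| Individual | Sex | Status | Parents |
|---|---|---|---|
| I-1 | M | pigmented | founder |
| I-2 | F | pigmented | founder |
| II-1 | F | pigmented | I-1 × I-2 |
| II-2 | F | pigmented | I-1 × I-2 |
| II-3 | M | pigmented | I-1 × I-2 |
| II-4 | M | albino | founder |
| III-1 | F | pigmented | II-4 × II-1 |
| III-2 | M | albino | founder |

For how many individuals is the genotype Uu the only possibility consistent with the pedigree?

1

Obligate heterozygotes: III-1 is pigmented so carries U and received u from II-4 (uu), so III-1 is Uu.
Every other individual is either homozygous by phenotype or has at least one consistent homozygous assignment, so the count is 1.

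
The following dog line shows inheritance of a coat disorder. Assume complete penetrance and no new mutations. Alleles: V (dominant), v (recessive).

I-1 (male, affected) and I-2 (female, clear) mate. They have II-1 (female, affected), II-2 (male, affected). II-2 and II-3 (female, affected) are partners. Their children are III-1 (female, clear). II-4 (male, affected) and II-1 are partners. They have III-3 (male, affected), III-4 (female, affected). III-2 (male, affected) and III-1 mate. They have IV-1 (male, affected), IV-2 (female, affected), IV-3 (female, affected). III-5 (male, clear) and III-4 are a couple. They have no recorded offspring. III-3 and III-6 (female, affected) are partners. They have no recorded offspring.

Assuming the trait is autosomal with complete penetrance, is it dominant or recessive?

II-2 and II-3 are both affected yet have a clear child III-1. Under a recessive model two affected parents are homozygous and every child would be affected, so the trait cannot be recessive.

dominant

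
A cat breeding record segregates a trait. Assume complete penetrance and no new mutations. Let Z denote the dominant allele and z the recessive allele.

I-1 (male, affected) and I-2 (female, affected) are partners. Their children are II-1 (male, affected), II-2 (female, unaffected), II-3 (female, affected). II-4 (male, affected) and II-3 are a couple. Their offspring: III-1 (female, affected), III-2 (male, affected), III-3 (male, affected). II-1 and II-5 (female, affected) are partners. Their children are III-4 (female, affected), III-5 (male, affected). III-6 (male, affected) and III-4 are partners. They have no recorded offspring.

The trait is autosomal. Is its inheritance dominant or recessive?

I-1 and I-2 are both affected yet have an unaffected child II-2. Under a recessive model two affected parents are homozygous and every child would be affected, so the trait cannot be recessive.

dominant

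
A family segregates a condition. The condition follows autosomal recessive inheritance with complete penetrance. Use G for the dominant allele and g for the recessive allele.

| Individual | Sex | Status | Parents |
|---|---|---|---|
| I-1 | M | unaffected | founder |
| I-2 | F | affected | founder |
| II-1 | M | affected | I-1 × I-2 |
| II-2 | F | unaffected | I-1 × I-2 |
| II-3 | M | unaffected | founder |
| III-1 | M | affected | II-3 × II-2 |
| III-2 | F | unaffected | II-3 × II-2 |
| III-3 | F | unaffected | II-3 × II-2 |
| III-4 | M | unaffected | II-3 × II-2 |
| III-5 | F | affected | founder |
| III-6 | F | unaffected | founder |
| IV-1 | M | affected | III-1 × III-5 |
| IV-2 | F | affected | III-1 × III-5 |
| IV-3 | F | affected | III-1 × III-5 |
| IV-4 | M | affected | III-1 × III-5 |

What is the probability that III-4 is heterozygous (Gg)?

II-3 is unaffected so carries G and passed g to III-1 (gg), so II-3 is Gg.
II-2 is unaffected so carries G and received g from I-2 (gg), so II-2 is Gg.
Their cross gives offspring ratios 1/4 GG : 1/2 Gg : 1/4 gg. Conditioning on III-4 being unaffected, P(Gg) = 1/2 / 3/4 = 2/3.

2/3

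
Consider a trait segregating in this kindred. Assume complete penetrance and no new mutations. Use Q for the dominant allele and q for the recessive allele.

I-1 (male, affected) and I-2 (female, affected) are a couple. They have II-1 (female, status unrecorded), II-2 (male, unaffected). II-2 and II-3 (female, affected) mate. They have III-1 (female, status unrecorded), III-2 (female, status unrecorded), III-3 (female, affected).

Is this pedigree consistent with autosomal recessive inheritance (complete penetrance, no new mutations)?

Under autosomal recessive, II-2 (unaffected, male) cannot arise from I-1 (affected) × I-2 (affected).

No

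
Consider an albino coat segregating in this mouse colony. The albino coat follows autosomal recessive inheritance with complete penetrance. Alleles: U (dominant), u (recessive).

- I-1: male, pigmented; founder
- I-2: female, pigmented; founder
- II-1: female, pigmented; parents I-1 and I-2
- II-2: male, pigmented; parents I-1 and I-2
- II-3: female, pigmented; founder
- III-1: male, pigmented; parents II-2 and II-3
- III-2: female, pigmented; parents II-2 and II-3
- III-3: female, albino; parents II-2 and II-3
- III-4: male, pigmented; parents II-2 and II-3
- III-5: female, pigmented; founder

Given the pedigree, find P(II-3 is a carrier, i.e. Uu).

II-3 is pigmented so carries U and passed u to III-3 (uu), so II-3 is Uu, giving P(Uu) = 1.

1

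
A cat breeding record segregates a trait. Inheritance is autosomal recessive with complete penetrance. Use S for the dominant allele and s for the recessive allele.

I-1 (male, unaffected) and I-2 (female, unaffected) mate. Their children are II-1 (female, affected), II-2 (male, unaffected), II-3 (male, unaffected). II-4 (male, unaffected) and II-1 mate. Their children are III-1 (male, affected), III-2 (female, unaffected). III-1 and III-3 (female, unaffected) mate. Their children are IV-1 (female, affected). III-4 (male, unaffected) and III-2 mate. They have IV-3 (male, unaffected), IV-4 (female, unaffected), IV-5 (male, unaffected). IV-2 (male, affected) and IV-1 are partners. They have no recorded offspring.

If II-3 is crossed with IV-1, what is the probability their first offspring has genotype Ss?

I-1 is unaffected so carries S and passed s to II-1 (ss), so I-1 is Ss.
I-2 is unaffected so carries S and passed s to II-1 (ss), so I-2 is Ss.
II-3 is an unaffected offspring of I-1 (Ss) × I-2 (Ss), whose cross gives 1/4 SS : 1/2 Ss : 1/4 ss; conditioning on being unaffected, II-3 is SS with probability 1/3, Ss with probability 2/3.
IV-1 is affected, so IV-1 is ss.
Summing over parental genotype combinations, P(offspring has genotype Ss) = 1/3·1 + 2/3·1/2 = 2/3.

2/3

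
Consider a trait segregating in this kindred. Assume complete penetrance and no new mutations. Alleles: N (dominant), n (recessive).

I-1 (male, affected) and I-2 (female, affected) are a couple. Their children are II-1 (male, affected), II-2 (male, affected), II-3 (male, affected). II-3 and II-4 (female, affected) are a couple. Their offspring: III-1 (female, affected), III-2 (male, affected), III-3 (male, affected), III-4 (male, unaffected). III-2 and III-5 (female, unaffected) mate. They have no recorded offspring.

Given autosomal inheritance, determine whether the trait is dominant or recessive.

dominant

II-3 and II-4 are both affected yet have an unaffected child III-4. Under a recessive model two affected parents are homozygous and every child would be affected, so the trait cannot be recessive.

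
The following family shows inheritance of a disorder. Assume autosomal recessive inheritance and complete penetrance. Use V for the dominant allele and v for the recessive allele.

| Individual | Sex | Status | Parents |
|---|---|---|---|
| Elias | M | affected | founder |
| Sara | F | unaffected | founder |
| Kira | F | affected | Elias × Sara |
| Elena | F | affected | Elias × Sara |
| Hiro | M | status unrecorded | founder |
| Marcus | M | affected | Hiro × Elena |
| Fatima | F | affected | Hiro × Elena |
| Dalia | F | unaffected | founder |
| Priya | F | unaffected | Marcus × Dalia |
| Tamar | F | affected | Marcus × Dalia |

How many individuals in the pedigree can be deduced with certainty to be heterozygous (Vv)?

3

Obligate heterozygotes: Sara is unaffected so carries V and passed v to Kira (vv), so Sara is Vv; Dalia is unaffected so carries V and passed v to Tamar (vv), so Dalia is Vv; Priya is unaffected so carries V and received v from Marcus (vv), so Priya is Vv.
Every other individual is either homozygous by phenotype or has at least one consistent homozygous assignment, so the count is 3.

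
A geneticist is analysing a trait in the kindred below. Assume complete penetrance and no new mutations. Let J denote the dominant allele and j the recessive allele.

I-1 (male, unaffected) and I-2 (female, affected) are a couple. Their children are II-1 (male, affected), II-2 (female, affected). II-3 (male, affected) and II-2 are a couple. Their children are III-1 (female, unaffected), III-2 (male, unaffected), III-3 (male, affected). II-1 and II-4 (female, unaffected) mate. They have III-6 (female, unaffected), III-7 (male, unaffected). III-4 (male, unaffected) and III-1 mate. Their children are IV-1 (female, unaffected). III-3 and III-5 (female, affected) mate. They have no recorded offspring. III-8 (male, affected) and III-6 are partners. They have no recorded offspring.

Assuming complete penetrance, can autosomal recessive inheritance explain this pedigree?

Under autosomal recessive, III-1 (unaffected, female) cannot arise from II-3 (affected) × II-2 (affected).

No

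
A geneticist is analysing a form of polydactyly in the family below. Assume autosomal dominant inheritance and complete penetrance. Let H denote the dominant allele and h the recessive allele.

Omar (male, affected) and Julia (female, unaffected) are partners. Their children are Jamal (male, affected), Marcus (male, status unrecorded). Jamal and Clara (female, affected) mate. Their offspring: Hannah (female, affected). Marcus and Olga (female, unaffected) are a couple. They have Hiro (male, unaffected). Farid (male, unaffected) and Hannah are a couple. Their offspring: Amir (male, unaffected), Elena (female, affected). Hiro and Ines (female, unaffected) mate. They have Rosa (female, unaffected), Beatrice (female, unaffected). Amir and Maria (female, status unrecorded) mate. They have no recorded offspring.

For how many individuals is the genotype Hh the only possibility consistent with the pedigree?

Obligate heterozygotes: Jamal is affected so carries H and received h from Julia (hh), so Jamal is Hh; Hannah is affected so carries H and passed h to Amir (hh), so Hannah is Hh; Elena is affected so carries H and received h from Farid (hh), so Elena is Hh.
Every other individual is either homozygous by phenotype or has at least one consistent homozygous assignment, so the count is 3.

3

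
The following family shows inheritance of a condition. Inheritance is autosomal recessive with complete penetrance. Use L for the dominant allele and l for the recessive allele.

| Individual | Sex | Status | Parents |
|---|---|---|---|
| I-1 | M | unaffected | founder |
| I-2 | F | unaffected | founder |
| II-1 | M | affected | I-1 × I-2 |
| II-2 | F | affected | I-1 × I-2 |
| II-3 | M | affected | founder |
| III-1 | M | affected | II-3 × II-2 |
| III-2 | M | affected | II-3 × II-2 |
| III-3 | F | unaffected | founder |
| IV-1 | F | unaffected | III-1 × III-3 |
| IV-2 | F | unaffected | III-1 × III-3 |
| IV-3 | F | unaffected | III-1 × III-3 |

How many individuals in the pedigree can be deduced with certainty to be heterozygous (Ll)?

5

Obligate heterozygotes: I-1 is unaffected so carries L and passed l to II-1 (ll), so I-1 is Ll; I-2 is unaffected so carries L and passed l to II-1 (ll), so I-2 is Ll; IV-1 is unaffected so carries L and received l from III-1 (ll), so IV-1 is Ll; IV-2 is unaffected so carries L and received l from III-1 (ll), so IV-2 is Ll; IV-3 is unaffected so carries L and received l from III-1 (ll), so IV-3 is Ll.
Every other individual is either homozygous by phenotype or has at least one consistent homozygous assignment, so the count is 5.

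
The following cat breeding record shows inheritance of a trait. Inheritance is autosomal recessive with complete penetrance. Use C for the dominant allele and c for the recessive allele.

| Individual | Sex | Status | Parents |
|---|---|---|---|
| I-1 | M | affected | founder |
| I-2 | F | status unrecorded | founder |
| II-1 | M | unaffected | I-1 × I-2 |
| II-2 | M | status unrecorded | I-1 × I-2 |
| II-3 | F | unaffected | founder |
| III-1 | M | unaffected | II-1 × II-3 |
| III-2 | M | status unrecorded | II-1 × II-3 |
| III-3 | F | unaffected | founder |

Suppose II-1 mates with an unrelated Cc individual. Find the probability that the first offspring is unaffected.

3/4

II-1 is unaffected so carries C and received c from I-1 (cc), so II-1 is Cc.
The cross gives 1/4 CC : 1/2 Cc : 1/4 cc, so P(offspring is unaffected) = 3/4.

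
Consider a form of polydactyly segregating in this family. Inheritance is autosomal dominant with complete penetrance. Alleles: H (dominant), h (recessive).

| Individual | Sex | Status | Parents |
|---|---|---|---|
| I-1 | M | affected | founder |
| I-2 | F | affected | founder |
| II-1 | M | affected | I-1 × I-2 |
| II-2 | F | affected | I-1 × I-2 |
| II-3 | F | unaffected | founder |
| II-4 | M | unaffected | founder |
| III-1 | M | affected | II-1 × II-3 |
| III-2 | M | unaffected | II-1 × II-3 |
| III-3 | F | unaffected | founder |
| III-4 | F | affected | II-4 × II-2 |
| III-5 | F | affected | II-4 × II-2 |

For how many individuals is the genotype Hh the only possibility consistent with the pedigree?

Obligate heterozygotes: II-1 is affected so carries H and passed h to III-2 (hh), so II-1 is Hh; III-1 is affected so carries H and received h from II-3 (hh), so III-1 is Hh; III-4 is affected so carries H and received h from II-4 (hh), so III-4 is Hh; III-5 is affected so carries H and received h from II-4 (hh), so III-5 is Hh.
Every other individual is either homozygous by phenotype or has at least one consistent homozygous assignment, so the count is 4.

4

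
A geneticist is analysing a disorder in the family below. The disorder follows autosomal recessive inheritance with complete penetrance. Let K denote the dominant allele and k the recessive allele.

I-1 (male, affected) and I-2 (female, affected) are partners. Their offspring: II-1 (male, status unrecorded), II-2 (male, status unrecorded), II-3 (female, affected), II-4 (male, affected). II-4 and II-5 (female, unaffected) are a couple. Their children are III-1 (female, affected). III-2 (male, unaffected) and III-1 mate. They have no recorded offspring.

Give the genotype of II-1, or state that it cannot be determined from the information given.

From phenotype alone, II-1 is KK or Kk or kk.
II-1 received k from I-1 (kk) and received k from I-2 (kk), so II-1 is kk.

kk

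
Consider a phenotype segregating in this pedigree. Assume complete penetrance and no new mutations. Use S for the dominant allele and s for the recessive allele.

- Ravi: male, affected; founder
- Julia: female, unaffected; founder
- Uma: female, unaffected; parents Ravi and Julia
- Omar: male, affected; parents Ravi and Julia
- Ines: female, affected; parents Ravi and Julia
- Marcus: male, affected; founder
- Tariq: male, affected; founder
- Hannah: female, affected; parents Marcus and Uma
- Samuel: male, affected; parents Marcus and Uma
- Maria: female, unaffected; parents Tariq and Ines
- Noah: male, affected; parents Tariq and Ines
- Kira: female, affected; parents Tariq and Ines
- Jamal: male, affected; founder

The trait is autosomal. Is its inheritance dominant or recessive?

dominant

Tariq and Ines are both affected yet have an unaffected child Maria. Under a recessive model two affected parents are homozygous and every child would be affected, so the trait cannot be recessive.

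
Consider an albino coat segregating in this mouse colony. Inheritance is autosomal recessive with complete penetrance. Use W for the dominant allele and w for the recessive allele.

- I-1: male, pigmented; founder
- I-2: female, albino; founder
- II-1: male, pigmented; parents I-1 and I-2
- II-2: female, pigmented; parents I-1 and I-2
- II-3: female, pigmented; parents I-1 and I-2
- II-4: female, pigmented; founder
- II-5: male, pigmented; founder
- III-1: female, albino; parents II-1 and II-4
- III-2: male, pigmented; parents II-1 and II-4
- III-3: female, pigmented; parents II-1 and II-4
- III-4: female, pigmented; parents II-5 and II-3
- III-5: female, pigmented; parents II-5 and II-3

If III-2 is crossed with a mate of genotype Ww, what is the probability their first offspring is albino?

1/6

II-1 is pigmented so carries W and received w from I-2 (ww), so II-1 is Ww.
II-4 is pigmented so carries W and passed w to III-1 (ww), so II-4 is Ww.
III-2 is a pigmented offspring of II-1 (Ww) × II-4 (Ww), whose cross gives 1/4 WW : 1/2 Ww : 1/4 ww; conditioning on being pigmented, III-2 is WW with probability 1/3, Ww with probability 2/3.
Summing over parental genotype combinations, P(offspring is albino) = 2/3·1/4 = 1/6.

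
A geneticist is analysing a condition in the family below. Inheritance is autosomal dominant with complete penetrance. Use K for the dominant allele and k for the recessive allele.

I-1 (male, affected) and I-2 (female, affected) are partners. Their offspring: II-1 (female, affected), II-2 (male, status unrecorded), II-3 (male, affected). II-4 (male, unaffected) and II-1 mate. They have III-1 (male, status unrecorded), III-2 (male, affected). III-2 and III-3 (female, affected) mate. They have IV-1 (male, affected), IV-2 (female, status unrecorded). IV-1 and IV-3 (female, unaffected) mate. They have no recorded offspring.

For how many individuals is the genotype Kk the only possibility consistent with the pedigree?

Obligate heterozygotes: III-2 is affected so carries K and received k from II-4 (kk), so III-2 is Kk.
Every other individual is either homozygous by phenotype or has at least one consistent homozygous assignment, so the count is 1.

1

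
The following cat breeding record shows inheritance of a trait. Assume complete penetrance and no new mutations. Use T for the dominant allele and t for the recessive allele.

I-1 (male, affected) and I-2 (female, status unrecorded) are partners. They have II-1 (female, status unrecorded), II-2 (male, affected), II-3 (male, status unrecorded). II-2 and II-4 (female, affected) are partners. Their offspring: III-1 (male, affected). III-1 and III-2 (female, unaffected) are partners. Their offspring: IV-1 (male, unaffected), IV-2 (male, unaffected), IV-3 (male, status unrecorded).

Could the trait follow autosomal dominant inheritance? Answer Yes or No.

A consistent assignment under autosomal dominant exists: I-1 TT, I-2 TT, II-1 TT, II-2 TT, II-3 TT, II-4 Tt, III-1 Tt, III-2 tt, IV-1 tt, IV-2 tt, IV-3 Tt.
In this assignment every recorded phenotype matches its genotype and every non-founder's genotype is obtainable from its parents' genotypes, so the pedigree is consistent.

Yes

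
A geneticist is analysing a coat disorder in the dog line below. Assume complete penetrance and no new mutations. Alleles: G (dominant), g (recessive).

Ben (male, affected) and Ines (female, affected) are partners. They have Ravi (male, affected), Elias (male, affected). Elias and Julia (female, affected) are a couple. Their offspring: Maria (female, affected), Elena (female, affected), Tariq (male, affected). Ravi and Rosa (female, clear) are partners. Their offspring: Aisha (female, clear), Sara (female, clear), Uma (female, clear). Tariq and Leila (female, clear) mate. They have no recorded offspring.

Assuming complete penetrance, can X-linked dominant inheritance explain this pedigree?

No

Under X-linked dominant, Aisha (clear, female) cannot arise from Ravi (affected) × Rosa (clear).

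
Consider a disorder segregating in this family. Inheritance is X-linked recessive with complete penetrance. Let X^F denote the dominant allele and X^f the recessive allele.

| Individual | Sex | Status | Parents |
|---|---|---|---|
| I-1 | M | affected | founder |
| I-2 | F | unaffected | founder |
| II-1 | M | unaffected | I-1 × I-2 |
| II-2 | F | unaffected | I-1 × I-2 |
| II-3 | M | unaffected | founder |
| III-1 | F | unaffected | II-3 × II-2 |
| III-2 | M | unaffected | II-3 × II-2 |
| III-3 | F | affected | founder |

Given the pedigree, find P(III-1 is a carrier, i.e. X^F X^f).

1/2

II-3 is unaffected, so II-3 is X^F Y.
II-2 is unaffected so carries F and received f from I-1 (X^f Y), so II-2 is X^F X^f.
Their cross gives offspring ratios 1/2 X^F X^F : 1/2 X^F X^f. Conditioning on III-1 being unaffected, P(X^F X^f) = 1/2 / 1 = 1/2.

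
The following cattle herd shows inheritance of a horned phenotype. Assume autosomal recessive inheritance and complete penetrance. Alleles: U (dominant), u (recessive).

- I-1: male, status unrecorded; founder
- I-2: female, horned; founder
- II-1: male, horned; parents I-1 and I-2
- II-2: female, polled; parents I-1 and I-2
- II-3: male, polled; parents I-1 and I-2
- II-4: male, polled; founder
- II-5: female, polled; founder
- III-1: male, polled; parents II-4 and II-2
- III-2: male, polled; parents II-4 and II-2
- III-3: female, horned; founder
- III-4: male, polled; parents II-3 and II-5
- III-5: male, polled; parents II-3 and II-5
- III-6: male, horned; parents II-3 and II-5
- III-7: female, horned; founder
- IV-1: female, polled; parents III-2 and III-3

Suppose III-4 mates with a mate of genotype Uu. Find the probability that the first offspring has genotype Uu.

II-3 is polled so carries U and received u from I-2 (uu), so II-3 is Uu.
II-5 is polled so carries U and passed u to III-6 (uu), so II-5 is Uu.
III-4 is a polled offspring of II-3 (Uu) × II-5 (Uu), whose cross gives 1/4 UU : 1/2 Uu : 1/4 uu; conditioning on being polled, III-4 is UU with probability 1/3, Uu with probability 2/3.
Summing over parental genotype combinations, P(offspring has genotype Uu) = 1/3·1/2 + 2/3·1/2 = 1/2.

1/2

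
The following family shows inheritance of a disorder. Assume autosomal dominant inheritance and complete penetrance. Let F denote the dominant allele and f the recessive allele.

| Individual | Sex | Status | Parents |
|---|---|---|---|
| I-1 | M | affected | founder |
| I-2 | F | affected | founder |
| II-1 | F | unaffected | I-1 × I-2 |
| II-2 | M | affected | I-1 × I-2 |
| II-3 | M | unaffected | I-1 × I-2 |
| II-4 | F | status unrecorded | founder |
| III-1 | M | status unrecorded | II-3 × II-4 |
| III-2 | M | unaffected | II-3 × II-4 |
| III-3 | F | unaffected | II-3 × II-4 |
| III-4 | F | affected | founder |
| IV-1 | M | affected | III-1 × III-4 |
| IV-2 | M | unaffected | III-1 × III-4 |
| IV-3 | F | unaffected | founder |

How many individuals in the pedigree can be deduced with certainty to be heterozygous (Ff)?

3

Obligate heterozygotes: I-1 is affected so carries F and passed f to II-1 (ff), so I-1 is Ff; I-2 is affected so carries F and passed f to II-1 (ff), so I-2 is Ff; III-4 is affected so carries F and passed f to IV-2 (ff), so III-4 is Ff.
Every other individual is either homozygous by phenotype or has at least one consistent homozygous assignment, so the count is 3.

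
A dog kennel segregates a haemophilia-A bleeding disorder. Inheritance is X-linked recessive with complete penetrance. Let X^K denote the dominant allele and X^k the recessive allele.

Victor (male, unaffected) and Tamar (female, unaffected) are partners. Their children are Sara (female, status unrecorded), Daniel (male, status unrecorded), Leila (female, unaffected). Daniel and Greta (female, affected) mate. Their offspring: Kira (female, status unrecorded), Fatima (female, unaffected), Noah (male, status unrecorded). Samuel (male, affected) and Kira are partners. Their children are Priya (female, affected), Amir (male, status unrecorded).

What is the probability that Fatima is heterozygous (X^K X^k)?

Fatima is unaffected so carries K and received k from Greta (X^k X^k), so Fatima is X^K X^k, giving P(X^K X^k) = 1.

1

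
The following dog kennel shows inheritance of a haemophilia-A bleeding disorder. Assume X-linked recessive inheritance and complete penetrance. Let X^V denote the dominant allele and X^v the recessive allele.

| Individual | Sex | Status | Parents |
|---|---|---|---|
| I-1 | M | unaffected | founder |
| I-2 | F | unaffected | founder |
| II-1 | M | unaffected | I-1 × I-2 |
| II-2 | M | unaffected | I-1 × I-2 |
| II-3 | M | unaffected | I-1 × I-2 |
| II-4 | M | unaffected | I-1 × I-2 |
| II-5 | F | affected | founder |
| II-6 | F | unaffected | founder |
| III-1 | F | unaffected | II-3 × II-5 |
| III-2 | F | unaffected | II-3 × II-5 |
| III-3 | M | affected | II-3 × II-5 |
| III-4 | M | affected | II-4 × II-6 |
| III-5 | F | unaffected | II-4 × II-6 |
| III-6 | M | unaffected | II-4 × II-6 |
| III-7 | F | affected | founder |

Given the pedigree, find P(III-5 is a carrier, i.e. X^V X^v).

1/2

II-4 is unaffected, so II-4 is X^V Y.
II-6 is unaffected so carries V and passed v to III-4 (X^v Y), so II-6 is X^V X^v.
Their cross gives offspring ratios 1/2 X^V X^V : 1/2 X^V X^v. Conditioning on III-5 being unaffected, P(X^V X^v) = 1/2 / 1 = 1/2.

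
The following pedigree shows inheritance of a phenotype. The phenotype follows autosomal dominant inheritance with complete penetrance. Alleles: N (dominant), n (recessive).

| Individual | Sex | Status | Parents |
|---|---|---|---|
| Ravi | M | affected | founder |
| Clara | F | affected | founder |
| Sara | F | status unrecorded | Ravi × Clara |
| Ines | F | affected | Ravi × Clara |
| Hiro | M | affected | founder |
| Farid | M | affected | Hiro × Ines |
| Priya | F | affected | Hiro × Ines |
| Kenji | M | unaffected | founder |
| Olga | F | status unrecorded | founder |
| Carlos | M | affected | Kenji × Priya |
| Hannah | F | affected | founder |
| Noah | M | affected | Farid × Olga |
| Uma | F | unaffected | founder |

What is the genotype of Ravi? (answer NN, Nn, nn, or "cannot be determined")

Ravi's phenotype allows NN or Nn, and no parent or child forces a single allele at both positions; consistent genotype assignments exist with Ravi as NN or Nn.

cannot be determined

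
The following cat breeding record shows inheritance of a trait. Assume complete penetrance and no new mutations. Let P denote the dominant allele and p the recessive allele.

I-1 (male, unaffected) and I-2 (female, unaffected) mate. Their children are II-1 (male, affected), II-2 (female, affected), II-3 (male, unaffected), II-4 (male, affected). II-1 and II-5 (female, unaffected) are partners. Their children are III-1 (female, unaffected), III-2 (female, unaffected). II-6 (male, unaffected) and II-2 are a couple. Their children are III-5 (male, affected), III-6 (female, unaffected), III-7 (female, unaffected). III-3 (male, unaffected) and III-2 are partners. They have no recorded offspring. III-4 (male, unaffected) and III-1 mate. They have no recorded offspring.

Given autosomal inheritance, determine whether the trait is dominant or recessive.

I-1 and I-2 are both unaffected yet have an affected child II-1. Under dominance, an affected child requires at least one affected parent, so the trait cannot be dominant.

recessive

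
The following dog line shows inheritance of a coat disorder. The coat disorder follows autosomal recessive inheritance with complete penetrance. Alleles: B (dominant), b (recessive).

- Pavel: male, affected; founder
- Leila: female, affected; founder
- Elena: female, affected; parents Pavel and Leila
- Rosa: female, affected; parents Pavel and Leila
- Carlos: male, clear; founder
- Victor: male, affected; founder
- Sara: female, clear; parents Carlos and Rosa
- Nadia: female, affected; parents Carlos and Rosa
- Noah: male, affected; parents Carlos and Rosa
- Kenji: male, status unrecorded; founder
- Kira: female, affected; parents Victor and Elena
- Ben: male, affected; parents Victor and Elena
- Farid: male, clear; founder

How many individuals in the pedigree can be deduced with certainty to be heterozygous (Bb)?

Obligate heterozygotes: Carlos is clear so carries B and passed b to Nadia (bb), so Carlos is Bb; Sara is clear so carries B and received b from Rosa (bb), so Sara is Bb.
Every other individual is either homozygous by phenotype or has at least one consistent homozygous assignment, so the count is 2.

2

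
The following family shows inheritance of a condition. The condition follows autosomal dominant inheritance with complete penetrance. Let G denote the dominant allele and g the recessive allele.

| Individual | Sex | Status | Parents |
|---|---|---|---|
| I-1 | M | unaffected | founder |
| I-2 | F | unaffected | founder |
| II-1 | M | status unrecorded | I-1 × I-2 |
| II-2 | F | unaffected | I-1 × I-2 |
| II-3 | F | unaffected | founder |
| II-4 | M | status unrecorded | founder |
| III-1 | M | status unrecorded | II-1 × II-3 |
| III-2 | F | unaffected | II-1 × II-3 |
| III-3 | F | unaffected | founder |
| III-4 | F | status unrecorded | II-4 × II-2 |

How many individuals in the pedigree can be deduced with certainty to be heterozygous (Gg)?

0

No individual's genotype is forced to Gg by the pedigree, so the count is 0.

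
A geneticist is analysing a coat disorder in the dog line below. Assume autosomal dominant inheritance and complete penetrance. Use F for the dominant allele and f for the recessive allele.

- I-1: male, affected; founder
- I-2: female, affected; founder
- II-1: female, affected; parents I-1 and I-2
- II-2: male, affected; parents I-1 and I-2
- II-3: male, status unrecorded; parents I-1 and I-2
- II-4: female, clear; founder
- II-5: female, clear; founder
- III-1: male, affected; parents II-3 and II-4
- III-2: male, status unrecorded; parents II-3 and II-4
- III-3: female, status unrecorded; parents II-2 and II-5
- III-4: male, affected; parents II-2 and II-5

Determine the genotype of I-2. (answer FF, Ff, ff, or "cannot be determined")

cannot be determined

I-2's phenotype allows FF or Ff, and no parent or child forces a single allele at both positions; consistent genotype assignments exist with I-2 as FF or Ff.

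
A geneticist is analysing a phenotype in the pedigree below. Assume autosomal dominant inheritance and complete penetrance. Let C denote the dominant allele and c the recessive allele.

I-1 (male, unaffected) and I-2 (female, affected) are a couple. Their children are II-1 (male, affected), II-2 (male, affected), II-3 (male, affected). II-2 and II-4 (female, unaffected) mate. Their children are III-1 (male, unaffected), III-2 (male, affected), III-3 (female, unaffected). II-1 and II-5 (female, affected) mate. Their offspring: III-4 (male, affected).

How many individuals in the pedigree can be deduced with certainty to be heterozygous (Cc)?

4

Obligate heterozygotes: II-1 is affected so carries C and received c from I-1 (cc), so II-1 is Cc; II-2 is affected so carries C and received c from I-1 (cc), so II-2 is Cc; II-3 is affected so carries C and received c from I-1 (cc), so II-3 is Cc; III-2 is affected so carries C and received c from II-4 (cc), so III-2 is Cc.
Every other individual is either homozygous by phenotype or has at least one consistent homozygous assignment, so the count is 4.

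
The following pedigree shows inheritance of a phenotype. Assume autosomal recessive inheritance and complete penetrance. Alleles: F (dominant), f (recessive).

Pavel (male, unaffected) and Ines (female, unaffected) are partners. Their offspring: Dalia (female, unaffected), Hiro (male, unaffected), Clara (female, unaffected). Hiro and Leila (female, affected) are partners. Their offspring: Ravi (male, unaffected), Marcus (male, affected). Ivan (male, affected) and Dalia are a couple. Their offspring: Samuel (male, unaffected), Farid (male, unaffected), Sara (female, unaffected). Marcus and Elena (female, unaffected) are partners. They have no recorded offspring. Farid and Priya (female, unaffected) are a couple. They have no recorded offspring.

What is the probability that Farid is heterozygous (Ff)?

1

Farid is unaffected so carries F and received f from Ivan (ff), so Farid is Ff, giving P(Ff) = 1.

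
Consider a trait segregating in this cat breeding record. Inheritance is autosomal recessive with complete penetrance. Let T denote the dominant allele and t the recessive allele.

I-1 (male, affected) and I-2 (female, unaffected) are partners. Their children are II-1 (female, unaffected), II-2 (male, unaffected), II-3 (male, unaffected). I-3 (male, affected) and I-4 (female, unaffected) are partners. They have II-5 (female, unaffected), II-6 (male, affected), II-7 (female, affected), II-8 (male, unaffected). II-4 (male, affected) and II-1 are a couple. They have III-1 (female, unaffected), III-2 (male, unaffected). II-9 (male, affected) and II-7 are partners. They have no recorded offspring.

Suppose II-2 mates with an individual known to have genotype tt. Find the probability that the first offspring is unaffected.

1/2

II-2 is unaffected so carries T and received t from I-1 (tt), so II-2 is Tt.
The cross gives 1/2 Tt : 1/2 tt, so P(offspring is unaffected) = 1/2.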